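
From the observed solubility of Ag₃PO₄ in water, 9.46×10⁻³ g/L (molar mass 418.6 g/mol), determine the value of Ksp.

Ksp = 7.04×10⁻¹⁸

Convert to molarity: s = 9.46×10⁻³ / 418.6 = 2.2599×10⁻⁵ mol/L
Ag₃PO₄(s) ⇌ 3 Ag⁺(aq) + PO₄³⁻(aq)
If s mol/L of Ag₃PO₄ dissolves, [Ag⁺] = 3s and [PO₄³⁻] = s.
Ksp = [Ag⁺]^3[PO₄³⁻] = (3s)^3 · s = 27s^4
Ksp = 27 × (2.2599×10⁻⁵)^4 = 7.04×10⁻¹⁸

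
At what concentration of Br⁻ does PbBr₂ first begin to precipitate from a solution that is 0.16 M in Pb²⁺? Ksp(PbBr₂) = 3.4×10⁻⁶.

4.6×10⁻³ M

A salt starts to precipitate once the ion product Q reaches its Ksp.
PbBr₂(s) ⇌ Pb²⁺(aq) + 2 Br⁻(aq)
Ksp = [Pb²⁺][Br⁻]^2 = [Br⁻]^2(0.16)
[Br⁻]^2 = 3.4×10⁻⁶ / (0.16) = 2.1×10⁻⁵
[Br⁻] = 4.6×10⁻³ M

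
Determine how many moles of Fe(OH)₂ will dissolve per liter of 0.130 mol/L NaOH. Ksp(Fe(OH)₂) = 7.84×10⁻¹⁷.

4.64×10⁻¹⁵ M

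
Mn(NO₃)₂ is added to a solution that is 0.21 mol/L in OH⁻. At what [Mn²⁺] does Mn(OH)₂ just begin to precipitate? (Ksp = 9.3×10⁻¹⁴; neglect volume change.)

2.1×10⁻¹² M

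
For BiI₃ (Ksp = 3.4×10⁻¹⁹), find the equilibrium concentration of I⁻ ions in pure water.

3.2×10⁻⁵ M

BiI₃(s) ⇌ Bi³⁺(aq) + 3 I⁻(aq)
For each mole of BiI₃ that dissolves per liter, [Bi³⁺] = s and [I⁻] = 3s; let s denote this solubility.
Ksp = [Bi³⁺][I⁻]^3 = s · (3s)^3 = 27s^4 = 3.4×10⁻¹⁹
s = 1.1×10⁻⁵ M
[I⁻] = 3s = 3.2×10⁻⁵ M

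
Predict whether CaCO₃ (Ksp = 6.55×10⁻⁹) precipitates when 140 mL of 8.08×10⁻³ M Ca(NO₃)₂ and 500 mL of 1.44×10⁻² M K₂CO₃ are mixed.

Total volume after mixing = 140 + 500 = 640 mL.
[Ca²⁺] = (8.08×10⁻³)(140)/640 = 1.77×10⁻³ M
[CO₃²⁻] = (1.44×10⁻²)(500)/640 = 1.13×10⁻² M
Q = [Ca²⁺][CO₃²⁻] = 1.99×10⁻⁵
Q = 1.99×10⁻⁵ > Ksp = 6.55×10⁻⁹, so the solution is supersaturated and CaCO₃ precipitates.

Yes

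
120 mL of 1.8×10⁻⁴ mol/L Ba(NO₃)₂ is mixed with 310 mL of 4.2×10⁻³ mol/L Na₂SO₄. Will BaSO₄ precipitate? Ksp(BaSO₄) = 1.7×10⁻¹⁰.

Total volume after mixing = 120 + 310 = 430 mL.
[Ba²⁺] = (1.8×10⁻⁴)(120)/430 = 5.0×10⁻⁵ mol/L
[SO₄²⁻] = (4.2×10⁻³)(310)/430 = 3.0×10⁻³ mol/L
Q = [Ba²⁺][SO₄²⁻] = 1.5×10⁻⁷
Because Q > Ksp (1.5×10⁻⁷ vs 1.7×10⁻¹⁰), a precipitate of BaSO₄ forms.

Yes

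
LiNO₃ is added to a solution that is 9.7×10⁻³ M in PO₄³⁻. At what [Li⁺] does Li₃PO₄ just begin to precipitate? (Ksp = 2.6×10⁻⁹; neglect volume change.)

Precipitation of each salt begins when its ion product equals Ksp.
Li₃PO₄(s) ⇌ 3 Li⁺(aq) + PO₄³⁻(aq)
Ksp = [Li⁺]^3[PO₄³⁻] = [Li⁺]^3(9.7×10⁻³)
[Li⁺]^3 = 2.6×10⁻⁹ / (9.7×10⁻³) = 2.7×10⁻⁷
[Li⁺] = 6.4×10⁻³ M

6.4×10⁻³ M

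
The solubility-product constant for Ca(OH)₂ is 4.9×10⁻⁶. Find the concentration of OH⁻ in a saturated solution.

2.1×10⁻² M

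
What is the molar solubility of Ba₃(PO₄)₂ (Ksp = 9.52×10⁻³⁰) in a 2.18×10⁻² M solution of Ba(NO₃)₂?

4.79×10⁻¹³ M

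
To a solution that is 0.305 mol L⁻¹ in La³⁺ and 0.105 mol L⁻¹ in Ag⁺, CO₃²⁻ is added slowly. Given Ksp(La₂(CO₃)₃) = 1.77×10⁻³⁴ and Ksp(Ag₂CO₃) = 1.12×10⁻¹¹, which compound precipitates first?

La₂(CO₃)₃

The threshold for precipitation is Q = Ksp.
For La₂(CO₃)₃: [CO₃²⁻] = (Ksp/[La³⁺]^2)^(1/3) = 1.24×10⁻¹¹ mol L⁻¹
For Ag₂CO₃: [CO₃²⁻] = (Ksp/[Ag⁺]^2) = 1.02×10⁻⁹ mol L⁻¹
La₂(CO₃)₃ requires the lower [CO₃²⁻], so it precipitates first.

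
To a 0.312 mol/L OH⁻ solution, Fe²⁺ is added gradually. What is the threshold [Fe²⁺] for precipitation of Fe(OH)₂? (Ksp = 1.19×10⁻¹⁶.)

1.22×10⁻¹⁵ M

Precipitation begins when Q = Ksp.
Fe(OH)₂(s) ⇌ Fe²⁺(aq) + 2 OH⁻(aq)
Ksp = [Fe²⁺][OH⁻]^2 = [Fe²⁺](0.312)^2
[Fe²⁺] = 1.19×10⁻¹⁶ / (0.312)^2 = 1.22×10⁻¹⁵
[Fe²⁺] = 1.22×10⁻¹⁵ mol/L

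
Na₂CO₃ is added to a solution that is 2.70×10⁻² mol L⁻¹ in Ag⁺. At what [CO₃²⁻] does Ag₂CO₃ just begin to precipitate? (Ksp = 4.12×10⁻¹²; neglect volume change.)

A salt starts to precipitate once the ion product Q reaches its Ksp.
Ag₂CO₃(s) ⇌ 2 Ag⁺(aq) + CO₃²⁻(aq)
Ksp = [Ag⁺]^2[CO₃²⁻] = [CO₃²⁻](2.70×10⁻²)^2
[CO₃²⁻] = 4.12×10⁻¹² / (2.70×10⁻²)^2 = 5.65×10⁻⁹
[CO₃²⁻] = 5.65×10⁻⁹ mol L⁻¹

5.65×10⁻⁹ M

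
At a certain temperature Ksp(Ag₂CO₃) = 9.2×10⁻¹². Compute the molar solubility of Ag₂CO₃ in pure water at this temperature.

Ag₂CO₃(s) ⇌ 2 Ag⁺(aq) + CO₃²⁻(aq)
With molar solubility s: [Ag⁺] = 2s, [CO₃²⁻] = s.
Ksp = [Ag⁺]^2[CO₃²⁻] = (2s)^2 · s = 4s^3
4s^3 = 9.2×10⁻¹²  ⇒  s^3 = 2.3×10⁻¹²
s = 1.3×10⁻⁴ mol L⁻¹

1.3×10⁻⁴ M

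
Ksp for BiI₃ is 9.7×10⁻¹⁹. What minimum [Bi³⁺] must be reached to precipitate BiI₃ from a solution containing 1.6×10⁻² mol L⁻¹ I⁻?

2.4×10⁻¹³ M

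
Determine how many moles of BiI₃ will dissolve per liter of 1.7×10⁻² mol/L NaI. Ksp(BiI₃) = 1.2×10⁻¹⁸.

2.4×10⁻¹³ M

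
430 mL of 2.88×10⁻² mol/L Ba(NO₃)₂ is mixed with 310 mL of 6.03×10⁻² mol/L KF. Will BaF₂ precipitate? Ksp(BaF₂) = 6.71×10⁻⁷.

Total volume after mixing = 430 + 310 = 740 mL.
[Ba²⁺] = (2.88×10⁻²)(430)/740 = 1.67×10⁻² mol/L
[F⁻] = (6.03×10⁻²)(310)/740 = 2.53×10⁻² mol/L
Q = [Ba²⁺][F⁻]^2 = 1.07×10⁻⁵
Because Q > Ksp (1.07×10⁻⁵ vs 6.71×10⁻⁷), a precipitate of BaF₂ forms.

Yes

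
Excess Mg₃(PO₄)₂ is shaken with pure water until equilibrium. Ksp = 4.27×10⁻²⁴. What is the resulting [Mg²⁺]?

2.49×10⁻⁵ M

Mg₃(PO₄)₂(s) ⇌ 3 Mg²⁺(aq) + 2 PO₄³⁻(aq)
For each mole of Mg₃(PO₄)₂ that dissolves per liter, [Mg²⁺] = 3s and [PO₄³⁻] = 2s; let s denote this solubility.
Ksp = [Mg²⁺]^3[PO₄³⁻]^2 = (3s)^3 · (2s)^2 = 108s^5 = 4.27×10⁻²⁴
s = 8.31×10⁻⁶ mol L⁻¹
[Mg²⁺] = 3s = 2.49×10⁻⁵ mol L⁻¹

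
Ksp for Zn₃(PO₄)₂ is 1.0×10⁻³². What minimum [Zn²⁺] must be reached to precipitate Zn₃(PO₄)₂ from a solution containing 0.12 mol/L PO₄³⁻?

Precipitation begins when Q = Ksp.
Zn₃(PO₄)₂(s) ⇌ 3 Zn²⁺(aq) + 2 PO₄³⁻(aq)
Ksp = [Zn²⁺]^3[PO₄³⁻]^2 = [Zn²⁺]^3(0.12)^2
[Zn²⁺]^3 = 1.0×10⁻³² / (0.12)^2 = 6.9×10⁻³¹
[Zn²⁺] = 8.9×10⁻¹¹ mol/L

8.9×10⁻¹¹ M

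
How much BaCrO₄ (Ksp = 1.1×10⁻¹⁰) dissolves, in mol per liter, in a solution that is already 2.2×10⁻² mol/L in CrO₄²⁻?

BaCrO₄(s) ⇌ Ba²⁺(aq) + CrO₄²⁻(aq)
With CrO₄²⁻ already at 2.2×10⁻² mol/L and s small, take [CrO₄²⁻] ≈ 2.2×10⁻² mol/L and [Ba²⁺] = s.
Ksp = [Ba²⁺][CrO₄²⁻] = s(2.2×10⁻²)
s = 1.1×10⁻¹⁰ / (2.2×10⁻²) = 5.0×10⁻⁹
s = 5.0×10⁻⁹ mol/L

5.0×10⁻⁹ M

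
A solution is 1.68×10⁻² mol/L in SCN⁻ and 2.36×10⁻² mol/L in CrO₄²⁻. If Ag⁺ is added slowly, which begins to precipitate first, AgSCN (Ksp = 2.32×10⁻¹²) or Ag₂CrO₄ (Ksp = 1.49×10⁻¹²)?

AgSCN

A salt starts to precipitate once the ion product Q reaches its Ksp.
For AgSCN: [Ag⁺] = (Ksp/[SCN⁻]) = 1.38×10⁻¹⁰ mol/L
For Ag₂CrO₄: [Ag⁺] = (Ksp/[CrO₄²⁻])^(1/2) = 7.95×10⁻⁶ mol/L
Since AgSCN needs less Ag⁺ to reach saturation, it precipitates first.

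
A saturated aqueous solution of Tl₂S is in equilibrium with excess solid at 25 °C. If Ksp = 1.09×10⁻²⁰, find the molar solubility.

1.40×10⁻⁷ M

Tl₂S(s) ⇌ 2 Tl⁺(aq) + S²⁻(aq)
If s mol/L of Tl₂S dissolves, [Tl⁺] = 2s and [S²⁻] = s.
Ksp = [Tl⁺]^2[S²⁻] = (2s)^2 · s = 4s^3
4s^3 = 1.09×10⁻²⁰  ⇒  s^3 = 2.73×10⁻²¹
Taking the 3rd root, s = 1.40×10⁻⁷ M.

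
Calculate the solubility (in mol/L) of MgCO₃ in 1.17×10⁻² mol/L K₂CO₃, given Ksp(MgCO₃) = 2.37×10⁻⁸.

MgCO₃(s) ⇌ Mg²⁺(aq) + CO₃²⁻(aq)
With CO₃²⁻ already at 1.17×10⁻² mol/L and s small, take [CO₃²⁻] ≈ 1.17×10⁻² mol/L and [Mg²⁺] = s.
Ksp = [Mg²⁺][CO₃²⁻] = s(1.17×10⁻²)
s = 2.37×10⁻⁸ / (1.17×10⁻²) = 2.03×10⁻⁶
s = 2.03×10⁻⁶ mol/L

2.03×10⁻⁶ M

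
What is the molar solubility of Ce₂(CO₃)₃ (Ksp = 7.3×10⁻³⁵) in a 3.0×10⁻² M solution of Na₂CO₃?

Ce₂(CO₃)₃(s) ⇌ 2 Ce³⁺(aq) + 3 CO₃²⁻(aq)
With CO₃²⁻ already at 3.0×10⁻² M and s small, take [CO₃²⁻] ≈ 3.0×10⁻² M and [Ce³⁺] = 2s.
Ksp = [Ce³⁺]^2[CO₃²⁻]^3 = (2s)^2(3.0×10⁻²)^3
(2s)^2 = 7.3×10⁻³⁵ / (3.0×10⁻²)^3 = 2.7×10⁻³⁰
s = 8.2×10⁻¹⁶ M

8.2×10⁻¹⁶ M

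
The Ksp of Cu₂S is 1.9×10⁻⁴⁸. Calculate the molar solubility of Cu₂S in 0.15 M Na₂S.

1.8×10⁻²⁴ M

Cu₂S(s) ⇌ 2 Cu⁺(aq) + S²⁻(aq)
The solution already contains S²⁻ at 0.15 M. Let s be the molar solubility of Cu₂S.
[S²⁻] ≈ 0.15 M (common ion dominates); [Cu⁺] = 2s.
Ksp = [Cu⁺]^2[S²⁻] = (2s)^2(0.15)
(2s)^2 = 1.9×10⁻⁴⁸ / (0.15) = 1.3×10⁻⁴⁷
s = 1.8×10⁻²⁴ M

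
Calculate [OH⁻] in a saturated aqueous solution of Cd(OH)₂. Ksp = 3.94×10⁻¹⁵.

Cd(OH)₂(s) ⇌ Cd²⁺(aq) + 2 OH⁻(aq)
Let s be the molar solubility. Then [Cd²⁺] = s and [OH⁻] = 2s.
Ksp = [Cd²⁺][OH⁻]^2 = s · (2s)^2 = 4s^3 = 3.94×10⁻¹⁵
s = 9.95×10⁻⁶ mol/L
[OH⁻] = 2s = 1.99×10⁻⁵ mol/L

1.99×10⁻⁵ M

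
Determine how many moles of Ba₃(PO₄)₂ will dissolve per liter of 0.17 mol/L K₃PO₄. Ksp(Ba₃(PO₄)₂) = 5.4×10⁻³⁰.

1.9×10⁻¹⁰ M

Ba₃(PO₄)₂(s) ⇌ 3 Ba²⁺(aq) + 2 PO₄³⁻(aq)
Let s be the solubility of Ba₃(PO₄)₂ here. The common ion gives [PO₄³⁻] ≈ 0.17 mol/L, and [Ba²⁺] = 3s.
Ksp = [Ba²⁺]^3[PO₄³⁻]^2 = (3s)^3(0.17)^2
(3s)^3 = 5.4×10⁻³⁰ / (0.17)^2 = 1.9×10⁻²⁸
s = 1.9×10⁻¹⁰ mol/L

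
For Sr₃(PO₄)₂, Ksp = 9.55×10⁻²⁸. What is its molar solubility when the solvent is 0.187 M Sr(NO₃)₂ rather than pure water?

1.91×10⁻¹³ M

Sr₃(PO₄)₂(s) ⇌ 3 Sr²⁺(aq) + 2 PO₄³⁻(aq)
With Sr²⁺ already at 0.187 M and s small, take [Sr²⁺] ≈ 0.187 M and [PO₄³⁻] = 2s.
Ksp = [Sr²⁺]^3[PO₄³⁻]^2 = (0.187)^3(2s)^2
(2s)^2 = 9.55×10⁻²⁸ / (0.187)^3 = 1.46×10⁻²⁵
s = 1.91×10⁻¹³ M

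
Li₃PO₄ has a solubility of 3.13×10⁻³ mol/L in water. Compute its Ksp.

Ksp = 2.59×10⁻⁹

Li₃PO₄(s) ⇌ 3 Li⁺(aq) + PO₄³⁻(aq)
Call the molar solubility s, so that [Li⁺] = 3s and [PO₄³⁻] = s.
Ksp = [Li⁺]^3[PO₄³⁻] = (3s)^3 · s = 27s^4
Ksp = 27 × (3.13×10⁻³)^4 = 2.59×10⁻⁹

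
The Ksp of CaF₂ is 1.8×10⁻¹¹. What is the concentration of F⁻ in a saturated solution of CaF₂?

3.3×10⁻⁴ M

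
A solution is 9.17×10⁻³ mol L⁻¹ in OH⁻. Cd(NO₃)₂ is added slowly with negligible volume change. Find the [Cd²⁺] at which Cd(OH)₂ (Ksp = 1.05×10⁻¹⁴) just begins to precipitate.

A salt starts to precipitate once the ion product Q reaches its Ksp.
Cd(OH)₂(s) ⇌ Cd²⁺(aq) + 2 OH⁻(aq)
Ksp = [Cd²⁺][OH⁻]^2 = [Cd²⁺](9.17×10⁻³)^2
[Cd²⁺] = 1.05×10⁻¹⁴ / (9.17×10⁻³)^2 = 1.25×10⁻¹⁰
[Cd²⁺] = 1.25×10⁻¹⁰ mol L⁻¹

1.25×10⁻¹⁰ M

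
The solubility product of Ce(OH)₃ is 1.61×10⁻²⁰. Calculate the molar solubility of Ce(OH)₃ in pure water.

4.94×10⁻⁶ M

Ce(OH)₃(s) ⇌ Ce³⁺(aq) + 3 OH⁻(aq)
Call the molar solubility s, so that [Ce³⁺] = s and [OH⁻] = 3s.
Ksp = [Ce³⁺][OH⁻]^3 = s · (3s)^3 = 27s^4
27s^4 = 1.61×10⁻²⁰  ⇒  s^4 = 5.96×10⁻²²
Taking the 4th root, s = 4.94×10⁻⁶ mol L⁻¹.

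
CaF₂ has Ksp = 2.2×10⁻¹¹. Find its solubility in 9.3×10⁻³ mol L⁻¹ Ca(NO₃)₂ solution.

2.4×10⁻⁵ M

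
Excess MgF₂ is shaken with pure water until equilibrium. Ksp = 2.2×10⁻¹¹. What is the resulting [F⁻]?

3.5×10⁻⁴ M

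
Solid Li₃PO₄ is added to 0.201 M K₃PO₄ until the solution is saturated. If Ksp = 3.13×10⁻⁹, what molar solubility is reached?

8.32×10⁻⁴ M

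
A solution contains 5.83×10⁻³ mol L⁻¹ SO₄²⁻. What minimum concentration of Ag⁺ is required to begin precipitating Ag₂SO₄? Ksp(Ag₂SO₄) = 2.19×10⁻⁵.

Precipitation begins when Q = Ksp.
Ag₂SO₄(s) ⇌ 2 Ag⁺(aq) + SO₄²⁻(aq)
Ksp = [Ag⁺]^2[SO₄²⁻] = [Ag⁺]^2(5.83×10⁻³)
[Ag⁺]^2 = 2.19×10⁻⁵ / (5.83×10⁻³) = 3.76×10⁻³
[Ag⁺] = 6.13×10⁻² mol L⁻¹

6.13×10⁻² M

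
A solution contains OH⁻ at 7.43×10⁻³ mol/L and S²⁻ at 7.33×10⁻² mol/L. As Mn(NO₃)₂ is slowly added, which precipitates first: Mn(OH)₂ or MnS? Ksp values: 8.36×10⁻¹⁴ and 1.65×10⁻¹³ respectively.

Precipitation begins when Q = Ksp.
For Mn(OH)₂: [Mn²⁺] = (Ksp/[OH⁻]^2) = 1.51×10⁻⁹ mol/L
For MnS: [Mn²⁺] = (Ksp/[S²⁻]) = 2.25×10⁻¹² mol/L
The smaller threshold [Mn²⁺] is reached first, so MnS precipitates first.

MnS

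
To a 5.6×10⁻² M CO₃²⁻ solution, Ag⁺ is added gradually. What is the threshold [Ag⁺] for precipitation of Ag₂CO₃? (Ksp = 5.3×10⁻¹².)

A salt starts to precipitate once the ion product Q reaches its Ksp.
Ag₂CO₃(s) ⇌ 2 Ag⁺(aq) + CO₃²⁻(aq)
Ksp = [Ag⁺]^2[CO₃²⁻] = [Ag⁺]^2(5.6×10⁻²)
[Ag⁺]^2 = 5.3×10⁻¹² / (5.6×10⁻²) = 9.5×10⁻¹¹
[Ag⁺] = 9.7×10⁻⁶ M

9.7×10⁻⁶ M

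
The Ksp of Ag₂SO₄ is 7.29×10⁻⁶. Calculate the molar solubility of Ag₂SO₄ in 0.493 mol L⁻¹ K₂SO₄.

Ag₂SO₄(s) ⇌ 2 Ag⁺(aq) + SO₄²⁻(aq)
The solution already contains SO₄²⁻ at 0.493 mol L⁻¹. Let s be the molar solubility of Ag₂SO₄.
[SO₄²⁻] ≈ 0.493 mol L⁻¹ (common ion dominates); [Ag⁺] = 2s.
Ksp = [Ag⁺]^2[SO₄²⁻] = (2s)^2(0.493)
(2s)^2 = 7.29×10⁻⁶ / (0.493) = 1.48×10⁻⁵
s = 1.92×10⁻³ mol L⁻¹

1.92×10⁻³ M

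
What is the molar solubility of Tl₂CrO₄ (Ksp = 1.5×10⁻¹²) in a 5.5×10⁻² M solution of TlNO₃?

5.0×10⁻¹⁰ M

Tl₂CrO₄(s) ⇌ 2 Tl⁺(aq) + CrO₄²⁻(aq)
The solution already contains Tl⁺ at 5.5×10⁻² M. Let s be the molar solubility of Tl₂CrO₄.
[Tl⁺] ≈ 5.5×10⁻² M (common ion dominates); [CrO₄²⁻] = s.
Ksp = [Tl⁺]^2[CrO₄²⁻] = (5.5×10⁻²)^2s
s = 1.5×10⁻¹² / (5.5×10⁻²)^2 = 5.0×10⁻¹⁰
s = 5.0×10⁻¹⁰ M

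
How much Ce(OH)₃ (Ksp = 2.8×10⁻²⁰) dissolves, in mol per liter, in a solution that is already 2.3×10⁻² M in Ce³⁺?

Ce(OH)₃(s) ⇌ Ce³⁺(aq) + 3 OH⁻(aq)
The solution already contains Ce³⁺ at 2.3×10⁻² M. Let s be the molar solubility of Ce(OH)₃.
[Ce³⁺] ≈ 2.3×10⁻² M (common ion dominates); [OH⁻] = 3s.
Ksp = [Ce³⁺][OH⁻]^3 = (2.3×10⁻²)(3s)^3
(3s)^3 = 2.8×10⁻²⁰ / (2.3×10⁻²) = 1.2×10⁻¹⁸
s = 3.6×10⁻⁷ M

3.6×10⁻⁷ M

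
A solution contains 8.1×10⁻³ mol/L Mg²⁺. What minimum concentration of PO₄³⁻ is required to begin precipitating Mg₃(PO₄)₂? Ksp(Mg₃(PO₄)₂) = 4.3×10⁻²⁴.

2.8×10⁻⁹ M

Precipitation begins when Q = Ksp.
Mg₃(PO₄)₂(s) ⇌ 3 Mg²⁺(aq) + 2 PO₄³⁻(aq)
Ksp = [Mg²⁺]^3[PO₄³⁻]^2 = [PO₄³⁻]^2(8.1×10⁻³)^3
[PO₄³⁻]^2 = 4.3×10⁻²⁴ / (8.1×10⁻³)^3 = 8.1×10⁻¹⁸
[PO₄³⁻] = 2.8×10⁻⁹ mol/L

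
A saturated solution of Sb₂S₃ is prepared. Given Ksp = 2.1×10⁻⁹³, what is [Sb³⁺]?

Sb₂S₃(s) ⇌ 2 Sb³⁺(aq) + 3 S²⁻(aq)
Call the molar solubility s, so that [Sb³⁺] = 2s and [S²⁻] = 3s.
Ksp = [Sb³⁺]^2[S²⁻]^3 = (2s)^2 · (3s)^3 = 108s^5 = 2.1×10⁻⁹³
s = 1.1×10⁻¹⁹ mol L⁻¹
[Sb³⁺] = 2s = 2.3×10⁻¹⁹ mol L⁻¹

2.3×10⁻¹⁹ M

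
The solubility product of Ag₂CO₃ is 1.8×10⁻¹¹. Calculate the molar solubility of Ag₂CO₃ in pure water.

1.7×10⁻⁴ M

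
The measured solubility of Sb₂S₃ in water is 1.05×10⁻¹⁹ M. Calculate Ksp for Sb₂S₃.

Sb₂S₃(s) ⇌ 2 Sb³⁺(aq) + 3 S²⁻(aq)
With molar solubility s: [Sb³⁺] = 2s, [S²⁻] = 3s.
Ksp = [Sb³⁺]^2[S²⁻]^3 = (2s)^2 · (3s)^3 = 108s^5
Ksp = 108 × (1.05×10⁻¹⁹)^5 = 1.38×10⁻⁹³

Ksp = 1.38×10⁻⁹³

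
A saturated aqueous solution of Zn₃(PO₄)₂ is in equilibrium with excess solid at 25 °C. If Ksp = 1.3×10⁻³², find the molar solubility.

Zn₃(PO₄)₂(s) ⇌ 3 Zn²⁺(aq) + 2 PO₄³⁻(aq)
With molar solubility s: [Zn²⁺] = 3s, [PO₄³⁻] = 2s.
Ksp = [Zn²⁺]^3[PO₄³⁻]^2 = (3s)^3 · (2s)^2 = 108s^5
108s^5 = 1.3×10⁻³²  ⇒  s^5 = 1.2×10⁻³⁴
Taking the 5th root, s = 1.6×10⁻⁷ mol L⁻¹.

1.6×10⁻⁷ M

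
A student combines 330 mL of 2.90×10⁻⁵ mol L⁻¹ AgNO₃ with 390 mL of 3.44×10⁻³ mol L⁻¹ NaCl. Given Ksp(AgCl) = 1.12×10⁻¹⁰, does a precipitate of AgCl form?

Yes

Total volume after mixing = 330 + 390 = 720 mL.
[Ag⁺] = (2.90×10⁻⁵)(330)/720 = 1.33×10⁻⁵ mol L⁻¹
[Cl⁻] = (3.44×10⁻³)(390)/720 = 1.86×10⁻³ mol L⁻¹
Q = [Ag⁺][Cl⁻] = 2.48×10⁻⁸
Because Q > Ksp (2.48×10⁻⁸ vs 1.12×10⁻¹⁰), a precipitate of AgCl forms.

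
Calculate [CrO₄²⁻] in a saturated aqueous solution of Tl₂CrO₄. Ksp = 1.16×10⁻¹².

6.62×10⁻⁵ M

Tl₂CrO₄(s) ⇌ 2 Tl⁺(aq) + CrO₄²⁻(aq)
With molar solubility s: [Tl⁺] = 2s, [CrO₄²⁻] = s.
Ksp = [Tl⁺]^2[CrO₄²⁻] = (2s)^2 · s = 4s^3 = 1.16×10⁻¹²
s = 6.62×10⁻⁵ M
[CrO₄²⁻] = s = 6.62×10⁻⁵ M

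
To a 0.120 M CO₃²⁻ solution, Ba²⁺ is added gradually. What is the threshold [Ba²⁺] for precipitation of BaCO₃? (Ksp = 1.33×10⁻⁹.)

1.11×10⁻⁸ M

A salt starts to precipitate once the ion product Q reaches its Ksp.
BaCO₃(s) ⇌ Ba²⁺(aq) + CO₃²⁻(aq)
Ksp = [Ba²⁺][CO₃²⁻] = [Ba²⁺](0.120)
[Ba²⁺] = 1.33×10⁻⁹ / (0.120) = 1.11×10⁻⁸
[Ba²⁺] = 1.11×10⁻⁸ M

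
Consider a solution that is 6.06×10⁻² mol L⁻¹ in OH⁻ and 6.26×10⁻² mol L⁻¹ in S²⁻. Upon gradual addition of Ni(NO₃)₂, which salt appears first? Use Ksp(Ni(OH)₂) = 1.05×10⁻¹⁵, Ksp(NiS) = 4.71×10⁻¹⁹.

NiS

Each salt precipitates once Q = Ksp for that salt.
For Ni(OH)₂: [Ni²⁺] = (Ksp/[OH⁻]^2) = 2.86×10⁻¹³ mol L⁻¹
For NiS: [Ni²⁺] = (Ksp/[S²⁻]) = 7.52×10⁻¹⁸ mol L⁻¹
NiS requires the lower [Ni²⁺], so it precipitates first.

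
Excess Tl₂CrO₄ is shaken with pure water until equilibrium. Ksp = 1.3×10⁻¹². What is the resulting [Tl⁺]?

1.4×10⁻⁴ M

Tl₂CrO₄(s) ⇌ 2 Tl⁺(aq) + CrO₄²⁻(aq)
With molar solubility s: [Tl⁺] = 2s, [CrO₄²⁻] = s.
Ksp = [Tl⁺]^2[CrO₄²⁻] = (2s)^2 · s = 4s^3 = 1.3×10⁻¹²
s = 6.9×10⁻⁵ mol L⁻¹
[Tl⁺] = 2s = 1.4×10⁻⁴ mol L⁻¹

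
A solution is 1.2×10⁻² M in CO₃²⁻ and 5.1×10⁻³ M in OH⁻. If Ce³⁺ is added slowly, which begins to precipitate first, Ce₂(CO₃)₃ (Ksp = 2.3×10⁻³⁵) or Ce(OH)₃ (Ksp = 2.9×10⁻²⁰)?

Ce₂(CO₃)₃

Precipitation of each salt begins when its ion product equals Ksp.
For Ce₂(CO₃)₃: [Ce³⁺] = (Ksp/[CO₃²⁻]^3)^(1/2) = 3.6×10⁻¹⁵ M
For Ce(OH)₃: [Ce³⁺] = (Ksp/[OH⁻]^3) = 2.2×10⁻¹³ M
Since Ce₂(CO₃)₃ needs less Ce³⁺ to reach saturation, it precipitates first.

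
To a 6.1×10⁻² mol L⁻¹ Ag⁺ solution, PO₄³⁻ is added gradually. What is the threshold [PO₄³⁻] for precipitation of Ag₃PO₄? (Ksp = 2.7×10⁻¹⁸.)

1.2×10⁻¹⁴ M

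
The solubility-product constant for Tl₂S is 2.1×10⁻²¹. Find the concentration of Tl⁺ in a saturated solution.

Tl₂S(s) ⇌ 2 Tl⁺(aq) + S²⁻(aq)
Call the molar solubility s, so that [Tl⁺] = 2s and [S²⁻] = s.
Ksp = [Tl⁺]^2[S²⁻] = (2s)^2 · s = 4s^3 = 2.1×10⁻²¹
s = 8.1×10⁻⁸ M
[Tl⁺] = 2s = 1.6×10⁻⁷ M

1.6×10⁻⁷ M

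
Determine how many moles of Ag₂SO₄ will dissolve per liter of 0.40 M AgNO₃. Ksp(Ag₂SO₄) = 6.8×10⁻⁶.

Ag₂SO₄(s) ⇌ 2 Ag⁺(aq) + SO₄²⁻(aq)
With Ag⁺ already at 0.40 M and s small, take [Ag⁺] ≈ 0.40 M and [SO₄²⁻] = s.
Ksp = [Ag⁺]^2[SO₄²⁻] = (0.40)^2s
s = 6.8×10⁻⁶ / (0.40)^2 = 4.3×10⁻⁵
s = 4.3×10⁻⁵ M

4.3×10⁻⁵ M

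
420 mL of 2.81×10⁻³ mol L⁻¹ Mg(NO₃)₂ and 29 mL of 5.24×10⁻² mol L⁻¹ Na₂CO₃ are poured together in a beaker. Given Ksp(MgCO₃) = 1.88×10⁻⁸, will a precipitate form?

Total volume after mixing = 420 + 29 = 449 mL.
[Mg²⁺] = (2.81×10⁻³)(420)/449 = 2.63×10⁻³ mol L⁻¹
[CO₃²⁻] = (5.24×10⁻²)(29)/449 = 3.38×10⁻³ mol L⁻¹
Q = [Mg²⁺][CO₃²⁻] = 8.90×10⁻⁶
Since Q (8.90×10⁻⁶) exceeds Ksp (1.88×10⁻⁸), MgCO₃ will precipitate.

Yes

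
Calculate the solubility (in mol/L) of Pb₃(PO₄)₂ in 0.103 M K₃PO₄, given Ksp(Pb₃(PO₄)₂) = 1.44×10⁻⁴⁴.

3.69×10⁻¹⁵ M

Pb₃(PO₄)₂(s) ⇌ 3 Pb²⁺(aq) + 2 PO₄³⁻(aq)
Let s be the solubility of Pb₃(PO₄)₂ here. The common ion gives [PO₄³⁻] ≈ 0.103 M, and [Pb²⁺] = 3s.
Ksp = [Pb²⁺]^3[PO₄³⁻]^2 = (3s)^3(0.103)^2
(3s)^3 = 1.44×10⁻⁴⁴ / (0.103)^2 = 1.36×10⁻⁴²
s = 3.69×10⁻¹⁵ M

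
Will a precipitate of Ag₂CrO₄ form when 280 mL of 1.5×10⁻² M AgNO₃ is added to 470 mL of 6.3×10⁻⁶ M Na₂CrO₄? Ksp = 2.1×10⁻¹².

Total volume after mixing = 280 + 470 = 750 mL.
[Ag⁺] = (1.5×10⁻²)(280)/750 = 5.6×10⁻³ M
[CrO₄²⁻] = (6.3×10⁻⁶)(470)/750 = 3.9×10⁻⁶ M
Q = [Ag⁺]^2[CrO₄²⁻] = 1.2×10⁻¹⁰
Since Q (1.2×10⁻¹⁰) exceeds Ksp (2.1×10⁻¹²), Ag₂CrO₄ will precipitate.

Yes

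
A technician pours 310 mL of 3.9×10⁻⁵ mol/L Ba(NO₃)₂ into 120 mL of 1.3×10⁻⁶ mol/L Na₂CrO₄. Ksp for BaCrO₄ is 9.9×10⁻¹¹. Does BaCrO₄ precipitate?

After mixing, V = 310 mL + 120 mL = 430 mL.
[Ba²⁺] = (3.9×10⁻⁵)(310)/430 = 2.8×10⁻⁵ mol/L
[CrO₄²⁻] = (1.3×10⁻⁶)(120)/430 = 3.6×10⁻⁷ mol/L
Q = [Ba²⁺][CrO₄²⁻] = 1.0×10⁻¹¹
Q = 1.0×10⁻¹¹ < Ksp = 9.9×10⁻¹¹, so the solution is unsaturated and no precipitate forms.

No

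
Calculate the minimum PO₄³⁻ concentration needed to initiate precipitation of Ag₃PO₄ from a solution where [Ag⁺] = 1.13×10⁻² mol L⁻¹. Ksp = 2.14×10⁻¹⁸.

Each salt precipitates once Q = Ksp for that salt.
Ag₃PO₄(s) ⇌ 3 Ag⁺(aq) + PO₄³⁻(aq)
Ksp = [Ag⁺]^3[PO₄³⁻] = [PO₄³⁻](1.13×10⁻²)^3
[PO₄³⁻] = 2.14×10⁻¹⁸ / (1.13×10⁻²)^3 = 1.48×10⁻¹²
[PO₄³⁻] = 1.48×10⁻¹² mol L⁻¹

1.48×10⁻¹² M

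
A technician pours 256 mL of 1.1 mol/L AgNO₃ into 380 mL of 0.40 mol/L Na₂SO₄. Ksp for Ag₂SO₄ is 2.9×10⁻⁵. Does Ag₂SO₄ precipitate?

The combined volume is 636 mL.
[Ag⁺] = (1.1)(256)/636 = 0.44 mol/L
[SO₄²⁻] = (0.40)(380)/636 = 0.24 mol/L
Q = [Ag⁺]^2[SO₄²⁻] = 4.7×10⁻²
Because Q > Ksp (4.7×10⁻² vs 2.9×10⁻⁵), a precipitate of Ag₂SO₄ forms.

Yes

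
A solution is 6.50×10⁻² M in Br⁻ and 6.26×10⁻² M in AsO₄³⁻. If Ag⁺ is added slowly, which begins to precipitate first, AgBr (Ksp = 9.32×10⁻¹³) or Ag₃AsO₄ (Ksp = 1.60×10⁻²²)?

AgBr

Precipitation begins when Q = Ksp.
For AgBr: [Ag⁺] = (Ksp/[Br⁻]) = 1.43×10⁻¹¹ M
For Ag₃AsO₄: [Ag⁺] = (Ksp/[AsO₄³⁻])^(1/3) = 1.37×10⁻⁷ M
AgBr requires the lower [Ag⁺], so it precipitates first.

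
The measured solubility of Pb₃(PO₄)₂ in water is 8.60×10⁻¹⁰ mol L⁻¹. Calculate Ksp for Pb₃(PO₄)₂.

Ksp = 5.08×10⁻⁴⁴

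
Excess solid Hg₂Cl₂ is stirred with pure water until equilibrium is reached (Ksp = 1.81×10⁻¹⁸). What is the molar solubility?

Hg₂Cl₂(s) ⇌ Hg₂²⁺(aq) + 2 Cl⁻(aq)
For each mole of Hg₂Cl₂ that dissolves per liter, [Hg₂²⁺] = s and [Cl⁻] = 2s; let s denote this solubility.
Ksp = [Hg₂²⁺][Cl⁻]^2 = s · (2s)^2 = 4s^3
4s^3 = 1.81×10⁻¹⁸  ⇒  s^3 = 4.53×10⁻¹⁹
s = 7.68×10⁻⁷ mol/L

7.68×10⁻⁷ M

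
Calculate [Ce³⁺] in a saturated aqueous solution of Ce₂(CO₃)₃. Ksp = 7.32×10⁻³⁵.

Ce₂(CO₃)₃(s) ⇌ 2 Ce³⁺(aq) + 3 CO₃²⁻(aq)
Let s be the molar solubility. Then [Ce³⁺] = 2s and [CO₃²⁻] = 3s.
Ksp = [Ce³⁺]^2[CO₃²⁻]^3 = (2s)^2 · (3s)^3 = 108s^5 = 7.32×10⁻³⁵
s = 5.84×10⁻⁸ mol L⁻¹
[Ce³⁺] = 2s = 1.17×10⁻⁷ mol L⁻¹

1.17×10⁻⁷ M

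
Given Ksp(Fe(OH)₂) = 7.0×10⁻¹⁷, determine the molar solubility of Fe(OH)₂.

2.6×10⁻⁶ M

Fe(OH)₂(s) ⇌ Fe²⁺(aq) + 2 OH⁻(aq)
Call the molar solubility s, so that [Fe²⁺] = s and [OH⁻] = 2s.
Ksp = [Fe²⁺][OH⁻]^2 = s · (2s)^2 = 4s^3
4s^3 = 7.0×10⁻¹⁷  ⇒  s^3 = 1.8×10⁻¹⁷
s = 2.6×10⁻⁶ mol L⁻¹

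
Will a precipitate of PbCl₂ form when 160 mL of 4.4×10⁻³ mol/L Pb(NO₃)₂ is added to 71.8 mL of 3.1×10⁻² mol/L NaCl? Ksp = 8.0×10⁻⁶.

No

After mixing, V = 160 mL + 71.8 mL = 231.8 mL.
[Pb²⁺] = (4.4×10⁻³)(160)/231.8 = 3.0×10⁻³ mol/L
[Cl⁻] = (3.1×10⁻²)(71.8)/231.8 = 9.6×10⁻³ mol/L
Q = [Pb²⁺][Cl⁻]^2 = 2.8×10⁻⁷
Q = 2.8×10⁻⁷ < Ksp = 8.0×10⁻⁶, so the solution is unsaturated and no precipitate forms.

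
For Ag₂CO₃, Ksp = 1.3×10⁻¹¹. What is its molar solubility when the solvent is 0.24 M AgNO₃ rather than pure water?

Ag₂CO₃(s) ⇌ 2 Ag⁺(aq) + CO₃²⁻(aq)
With Ag⁺ already at 0.24 M and s small, take [Ag⁺] ≈ 0.24 M and [CO₃²⁻] = s.
Ksp = [Ag⁺]^2[CO₃²⁻] = (0.24)^2s
s = 1.3×10⁻¹¹ / (0.24)^2 = 2.3×10⁻¹⁰
s = 2.3×10⁻¹⁰ M

2.3×10⁻¹⁰ M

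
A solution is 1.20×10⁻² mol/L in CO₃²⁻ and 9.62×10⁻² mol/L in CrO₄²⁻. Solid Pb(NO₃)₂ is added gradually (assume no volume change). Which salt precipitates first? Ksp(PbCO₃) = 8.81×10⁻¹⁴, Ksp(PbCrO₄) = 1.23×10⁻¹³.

PbCrO₄

Precipitation begins when Q = Ksp.
For PbCO₃: [Pb²⁺] = (Ksp/[CO₃²⁻]) = 7.34×10⁻¹² mol/L
For PbCrO₄: [Pb²⁺] = (Ksp/[CrO₄²⁻]) = 1.28×10⁻¹² mol/L
The smaller threshold [Pb²⁺] is reached first, so PbCrO₄ precipitates first.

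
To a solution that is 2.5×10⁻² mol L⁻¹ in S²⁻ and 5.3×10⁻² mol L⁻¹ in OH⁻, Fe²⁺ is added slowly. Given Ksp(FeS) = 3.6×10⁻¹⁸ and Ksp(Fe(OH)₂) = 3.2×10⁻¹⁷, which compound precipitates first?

Precipitation begins when Q = Ksp.
For FeS: [Fe²⁺] = (Ksp/[S²⁻]) = 1.4×10⁻¹⁶ mol L⁻¹
For Fe(OH)₂: [Fe²⁺] = (Ksp/[OH⁻]^2) = 1.1×10⁻¹⁴ mol L⁻¹
FeS requires the lower [Fe²⁺], so it precipitates first.

FeS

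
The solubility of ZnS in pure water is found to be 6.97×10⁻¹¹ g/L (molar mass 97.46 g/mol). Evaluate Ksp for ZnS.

Ksp = 5.11×10⁻²⁵

Molar solubility s = (6.97×10⁻¹¹ g/L) / (97.46 g/mol) = 7.1517×10⁻¹³ mol/L
ZnS(s) ⇌ Zn²⁺(aq) + S²⁻(aq)
Let s be the molar solubility. Then [Zn²⁺] = s and [S²⁻] = s.
Ksp = [Zn²⁺][S²⁻] = s · s = s^2
Ksp = (7.1517×10⁻¹³)^2 = 5.11×10⁻²⁵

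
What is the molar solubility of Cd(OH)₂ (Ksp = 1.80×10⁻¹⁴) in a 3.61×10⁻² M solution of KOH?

1.38×10⁻¹¹ M

Cd(OH)₂(s) ⇌ Cd²⁺(aq) + 2 OH⁻(aq)
Let s be the solubility of Cd(OH)₂ here. The common ion gives [OH⁻] ≈ 3.61×10⁻² M, and [Cd²⁺] = s.
Ksp = [Cd²⁺][OH⁻]^2 = s(3.61×10⁻²)^2
s = 1.80×10⁻¹⁴ / (3.61×10⁻²)^2 = 1.38×10⁻¹¹
s = 1.38×10⁻¹¹ M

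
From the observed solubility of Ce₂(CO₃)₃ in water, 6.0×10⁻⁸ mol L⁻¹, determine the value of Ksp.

Ksp = 8.4×10⁻³⁵

Ce₂(CO₃)₃(s) ⇌ 2 Ce³⁺(aq) + 3 CO₃²⁻(aq)
If s mol/L of Ce₂(CO₃)₃ dissolves, [Ce³⁺] = 2s and [CO₃²⁻] = 3s.
Ksp = [Ce³⁺]^2[CO₃²⁻]^3 = (2s)^2 · (3s)^3 = 108s^5
Ksp = 108 × (6.0×10⁻⁸)^5 = 8.4×10⁻³⁵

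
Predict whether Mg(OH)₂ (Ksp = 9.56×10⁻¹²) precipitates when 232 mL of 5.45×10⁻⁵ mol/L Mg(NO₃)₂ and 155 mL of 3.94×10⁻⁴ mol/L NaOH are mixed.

Total volume after mixing = 232 + 155 = 387 mL.
[Mg²⁺] = (5.45×10⁻⁵)(232)/387 = 3.27×10⁻⁵ mol/L
[OH⁻] = (3.94×10⁻⁴)(155)/387 = 1.58×10⁻⁴ mol/L
Q = [Mg²⁺][OH⁻]^2 = 8.14×10⁻¹³
Q < Ksp (8.14×10⁻¹³ vs 9.56×10⁻¹²); the solution remains unsaturated and no precipitate forms.

No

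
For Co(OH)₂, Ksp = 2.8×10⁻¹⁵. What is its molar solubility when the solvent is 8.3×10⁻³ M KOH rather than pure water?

4.1×10⁻¹¹ M

Co(OH)₂(s) ⇌ Co²⁺(aq) + 2 OH⁻(aq)
Let s be the solubility of Co(OH)₂ here. The common ion gives [OH⁻] ≈ 8.3×10⁻³ M, and [Co²⁺] = s.
Ksp = [Co²⁺][OH⁻]^2 = s(8.3×10⁻³)^2
s = 2.8×10⁻¹⁵ / (8.3×10⁻³)^2 = 4.1×10⁻¹¹
s = 4.1×10⁻¹¹ M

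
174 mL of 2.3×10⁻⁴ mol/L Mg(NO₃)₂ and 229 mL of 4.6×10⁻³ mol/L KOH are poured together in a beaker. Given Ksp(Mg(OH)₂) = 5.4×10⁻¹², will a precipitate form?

The combined volume is 403 mL.
[Mg²⁺] = (2.3×10⁻⁴)(174)/403 = 9.9×10⁻⁵ mol/L
[OH⁻] = (4.6×10⁻³)(229)/403 = 2.6×10⁻³ mol/L
Q = [Mg²⁺][OH⁻]^2 = 6.8×10⁻¹⁰
Because Q > Ksp (6.8×10⁻¹⁰ vs 5.4×10⁻¹²), a precipitate of Mg(OH)₂ forms.

Yes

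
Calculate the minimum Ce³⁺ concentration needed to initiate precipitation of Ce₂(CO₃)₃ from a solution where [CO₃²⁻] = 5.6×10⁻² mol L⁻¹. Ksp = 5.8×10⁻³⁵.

5.7×10⁻¹⁶ M

Precipitation of each salt begins when its ion product equals Ksp.
Ce₂(CO₃)₃(s) ⇌ 2 Ce³⁺(aq) + 3 CO₃²⁻(aq)
Ksp = [Ce³⁺]^2[CO₃²⁻]^3 = [Ce³⁺]^2(5.6×10⁻²)^3
[Ce³⁺]^2 = 5.8×10⁻³⁵ / (5.6×10⁻²)^3 = 3.3×10⁻³¹
[Ce³⁺] = 5.7×10⁻¹⁶ mol L⁻¹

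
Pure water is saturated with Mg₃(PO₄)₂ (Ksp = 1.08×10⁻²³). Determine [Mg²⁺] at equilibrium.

Mg₃(PO₄)₂(s) ⇌ 3 Mg²⁺(aq) + 2 PO₄³⁻(aq)
For each mole of Mg₃(PO₄)₂ that dissolves per liter, [Mg²⁺] = 3s and [PO₄³⁻] = 2s; let s denote this solubility.
Ksp = [Mg²⁺]^3[PO₄³⁻]^2 = (3s)^3 · (2s)^2 = 108s^5 = 1.08×10⁻²³
s = 1.00×10⁻⁵ mol/L
[Mg²⁺] = 3s = 3.00×10⁻⁵ mol/L

3.00×10⁻⁵ M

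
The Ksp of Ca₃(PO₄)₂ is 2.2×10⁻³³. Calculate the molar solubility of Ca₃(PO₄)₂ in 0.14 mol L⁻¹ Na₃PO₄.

1.6×10⁻¹¹ M

Ca₃(PO₄)₂(s) ⇌ 3 Ca²⁺(aq) + 2 PO₄³⁻(aq)
Let s be the solubility of Ca₃(PO₄)₂ here. The common ion gives [PO₄³⁻] ≈ 0.14 mol L⁻¹, and [Ca²⁺] = 3s.
Ksp = [Ca²⁺]^3[PO₄³⁻]^2 = (3s)^3(0.14)^2
(3s)^3 = 2.2×10⁻³³ / (0.14)^2 = 1.1×10⁻³¹
s = 1.6×10⁻¹¹ mol L⁻¹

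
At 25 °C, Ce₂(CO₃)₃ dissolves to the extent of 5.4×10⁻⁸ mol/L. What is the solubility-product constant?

Ce₂(CO₃)₃(s) ⇌ 2 Ce³⁺(aq) + 3 CO₃²⁻(aq)
With molar solubility s: [Ce³⁺] = 2s, [CO₃²⁻] = 3s.
Ksp = [Ce³⁺]^2[CO₃²⁻]^3 = (2s)^2 · (3s)^3 = 108s^5
Ksp = 108 × (5.4×10⁻⁸)^5 = 5.0×10⁻³⁵

Ksp = 5.0×10⁻³⁵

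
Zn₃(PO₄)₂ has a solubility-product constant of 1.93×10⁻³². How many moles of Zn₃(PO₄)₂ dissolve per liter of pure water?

1.78×10⁻⁷ M

Zn₃(PO₄)₂(s) ⇌ 3 Zn²⁺(aq) + 2 PO₄³⁻(aq)
With molar solubility s: [Zn²⁺] = 3s, [PO₄³⁻] = 2s.
Ksp = [Zn²⁺]^3[PO₄³⁻]^2 = (3s)^3 · (2s)^2 = 108s^5
108s^5 = 1.93×10⁻³²  ⇒  s^5 = 1.79×10⁻³⁴
s = (1.79×10⁻³⁴)^(1/5) = 1.78×10⁻⁷ M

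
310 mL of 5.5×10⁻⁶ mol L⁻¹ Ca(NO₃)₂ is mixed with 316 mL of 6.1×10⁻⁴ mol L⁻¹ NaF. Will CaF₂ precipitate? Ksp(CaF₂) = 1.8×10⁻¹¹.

No

The combined volume is 626 mL.
[Ca²⁺] = (5.5×10⁻⁶)(310)/626 = 2.7×10⁻⁶ mol L⁻¹
[F⁻] = (6.1×10⁻⁴)(316)/626 = 3.1×10⁻⁴ mol L⁻¹
Q = [Ca²⁺][F⁻]^2 = 2.6×10⁻¹³
Q = 2.6×10⁻¹³ < Ksp = 1.8×10⁻¹¹, so the solution is unsaturated and no precipitate forms.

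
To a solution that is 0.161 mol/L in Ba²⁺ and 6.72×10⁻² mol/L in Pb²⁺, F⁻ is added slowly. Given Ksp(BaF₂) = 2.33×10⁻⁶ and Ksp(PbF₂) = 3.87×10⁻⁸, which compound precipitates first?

PbF₂

Precipitation begins when Q = Ksp.
For BaF₂: [F⁻] = (Ksp/[Ba²⁺])^(1/2) = 3.80×10⁻³ mol/L
For PbF₂: [F⁻] = (Ksp/[Pb²⁺])^(1/2) = 7.59×10⁻⁴ mol/L
The smaller threshold [F⁻] is reached first, so PbF₂ precipitates first.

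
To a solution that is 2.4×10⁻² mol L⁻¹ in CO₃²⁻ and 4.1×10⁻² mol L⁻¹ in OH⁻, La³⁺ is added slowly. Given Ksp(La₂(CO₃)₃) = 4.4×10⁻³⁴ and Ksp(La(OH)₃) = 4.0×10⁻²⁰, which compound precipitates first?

La(OH)₃

Precipitation begins when Q = Ksp.
For La₂(CO₃)₃: [La³⁺] = (Ksp/[CO₃²⁻]^3)^(1/2) = 5.6×10⁻¹⁵ mol L⁻¹
For La(OH)₃: [La³⁺] = (Ksp/[OH⁻]^3) = 5.8×10⁻¹⁶ mol L⁻¹
The smaller threshold [La³⁺] is reached first, so La(OH)₃ precipitates first.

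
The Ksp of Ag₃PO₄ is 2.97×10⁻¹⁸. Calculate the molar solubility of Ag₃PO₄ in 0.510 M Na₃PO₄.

Ag₃PO₄(s) ⇌ 3 Ag⁺(aq) + PO₄³⁻(aq)
Let s be the solubility of Ag₃PO₄ here. The common ion gives [PO₄³⁻] ≈ 0.510 M, and [Ag⁺] = 3s.
Ksp = [Ag⁺]^3[PO₄³⁻] = (3s)^3(0.510)
(3s)^3 = 2.97×10⁻¹⁸ / (0.510) = 5.82×10⁻¹⁸
s = 6.00×10⁻⁷ M

6.00×10⁻⁷ M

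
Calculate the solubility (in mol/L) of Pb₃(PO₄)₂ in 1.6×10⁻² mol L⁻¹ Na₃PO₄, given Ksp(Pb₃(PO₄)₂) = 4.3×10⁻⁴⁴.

1.8×10⁻¹⁴ M

Pb₃(PO₄)₂(s) ⇌ 3 Pb²⁺(aq) + 2 PO₄³⁻(aq)
With PO₄³⁻ already at 1.6×10⁻² mol L⁻¹ and s small, take [PO₄³⁻] ≈ 1.6×10⁻² mol L⁻¹ and [Pb²⁺] = 3s.
Ksp = [Pb²⁺]^3[PO₄³⁻]^2 = (3s)^3(1.6×10⁻²)^2
(3s)^3 = 4.3×10⁻⁴⁴ / (1.6×10⁻²)^2 = 1.7×10⁻⁴⁰
s = 1.8×10⁻¹⁴ mol L⁻¹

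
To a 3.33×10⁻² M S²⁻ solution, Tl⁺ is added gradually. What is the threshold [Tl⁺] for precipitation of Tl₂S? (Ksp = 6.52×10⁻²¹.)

The threshold for precipitation is Q = Ksp.
Tl₂S(s) ⇌ 2 Tl⁺(aq) + S²⁻(aq)
Ksp = [Tl⁺]^2[S²⁻] = [Tl⁺]^2(3.33×10⁻²)
[Tl⁺]^2 = 6.52×10⁻²¹ / (3.33×10⁻²) = 1.96×10⁻¹⁹
[Tl⁺] = 4.42×10⁻¹⁰ M

4.42×10⁻¹⁰ M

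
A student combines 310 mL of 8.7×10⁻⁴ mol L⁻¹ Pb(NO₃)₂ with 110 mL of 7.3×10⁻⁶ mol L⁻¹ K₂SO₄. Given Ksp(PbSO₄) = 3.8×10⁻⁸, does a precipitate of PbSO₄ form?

After mixing, V = 310 mL + 110 mL = 420 mL.
[Pb²⁺] = (8.7×10⁻⁴)(310)/420 = 6.4×10⁻⁴ mol L⁻¹
[SO₄²⁻] = (7.3×10⁻⁶)(110)/420 = 1.9×10⁻⁶ mol L⁻¹
Q = [Pb²⁺][SO₄²⁻] = 1.2×10⁻⁹
Q = 1.2×10⁻⁹ < Ksp = 3.8×10⁻⁸, so the solution is unsaturated and no precipitate forms.

No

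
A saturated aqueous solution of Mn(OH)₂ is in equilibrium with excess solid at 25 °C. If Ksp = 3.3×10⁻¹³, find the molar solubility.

4.4×10⁻⁵ M

Mn(OH)₂(s) ⇌ Mn²⁺(aq) + 2 OH⁻(aq)
Let s be the molar solubility. Then [Mn²⁺] = s and [OH⁻] = 2s.
Ksp = [Mn²⁺][OH⁻]^2 = s · (2s)^2 = 4s^3
4s^3 = 3.3×10⁻¹³  ⇒  s^3 = 8.3×10⁻¹⁴
s = (8.3×10⁻¹⁴)^(1/3) = 4.4×10⁻⁵ mol/L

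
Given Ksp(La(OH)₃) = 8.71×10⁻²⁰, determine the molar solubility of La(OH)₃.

7.54×10⁻⁶ M

La(OH)₃(s) ⇌ La³⁺(aq) + 3 OH⁻(aq)
If s mol/L of La(OH)₃ dissolves, [La³⁺] = s and [OH⁻] = 3s.
Ksp = [La³⁺][OH⁻]^3 = s · (3s)^3 = 27s^4
27s^4 = 8.71×10⁻²⁰  ⇒  s^4 = 3.23×10⁻²¹
Taking the 4th root, s = 7.54×10⁻⁶ mol L⁻¹.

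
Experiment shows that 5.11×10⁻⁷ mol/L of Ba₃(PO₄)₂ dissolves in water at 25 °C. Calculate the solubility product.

Ksp = 3.76×10⁻³⁰

Ba₃(PO₄)₂(s) ⇌ 3 Ba²⁺(aq) + 2 PO₄³⁻(aq)
Call the molar solubility s, so that [Ba²⁺] = 3s and [PO₄³⁻] = 2s.
Ksp = [Ba²⁺]^3[PO₄³⁻]^2 = (3s)^3 · (2s)^2 = 108s^5
Ksp = 108 × (5.11×10⁻⁷)^5 = 3.76×10⁻³⁰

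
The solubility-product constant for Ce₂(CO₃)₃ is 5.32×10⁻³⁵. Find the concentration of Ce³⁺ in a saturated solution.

1.10×10⁻⁷ M

Ce₂(CO₃)₃(s) ⇌ 2 Ce³⁺(aq) + 3 CO₃²⁻(aq)
If s mol/L of Ce₂(CO₃)₃ dissolves, [Ce³⁺] = 2s and [CO₃²⁻] = 3s.
Ksp = [Ce³⁺]^2[CO₃²⁻]^3 = (2s)^2 · (3s)^3 = 108s^5 = 5.32×10⁻³⁵
s = 5.48×10⁻⁸ mol/L
[Ce³⁺] = 2s = 1.10×10⁻⁷ mol/L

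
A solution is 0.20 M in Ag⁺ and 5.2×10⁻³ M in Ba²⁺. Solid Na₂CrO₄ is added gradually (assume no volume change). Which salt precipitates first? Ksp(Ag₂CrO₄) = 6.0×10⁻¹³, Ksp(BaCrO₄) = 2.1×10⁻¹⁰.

Ag₂CrO₄

Precipitation begins when Q = Ksp.
For Ag₂CrO₄: [CrO₄²⁻] = (Ksp/[Ag⁺]^2) = 1.5×10⁻¹¹ M
For BaCrO₄: [CrO₄²⁻] = (Ksp/[Ba²⁺]) = 4.0×10⁻⁸ M
Since Ag₂CrO₄ needs less CrO₄²⁻ to reach saturation, it precipitates first.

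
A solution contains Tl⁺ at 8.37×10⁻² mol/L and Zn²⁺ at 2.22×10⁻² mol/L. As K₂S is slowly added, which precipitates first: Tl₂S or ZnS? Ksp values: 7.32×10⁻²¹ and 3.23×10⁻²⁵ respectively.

Precipitation of each salt begins when its ion product equals Ksp.
For Tl₂S: [S²⁻] = (Ksp/[Tl⁺]^2) = 1.04×10⁻¹⁸ mol/L
For ZnS: [S²⁻] = (Ksp/[Zn²⁺]) = 1.45×10⁻²³ mol/L
Since ZnS needs less S²⁻ to reach saturation, it precipitates first.

ZnS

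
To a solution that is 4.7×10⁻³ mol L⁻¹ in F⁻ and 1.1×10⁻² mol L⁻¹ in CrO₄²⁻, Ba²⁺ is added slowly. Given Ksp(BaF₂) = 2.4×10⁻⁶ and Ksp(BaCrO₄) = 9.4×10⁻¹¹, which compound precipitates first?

BaCrO₄

Precipitation of each salt begins when its ion product equals Ksp.
For BaF₂: [Ba²⁺] = (Ksp/[F⁻]^2) = 0.11 mol L⁻¹
For BaCrO₄: [Ba²⁺] = (Ksp/[CrO₄²⁻]) = 8.5×10⁻⁹ mol L⁻¹
BaCrO₄ requires the lower [Ba²⁺], so it precipitates first.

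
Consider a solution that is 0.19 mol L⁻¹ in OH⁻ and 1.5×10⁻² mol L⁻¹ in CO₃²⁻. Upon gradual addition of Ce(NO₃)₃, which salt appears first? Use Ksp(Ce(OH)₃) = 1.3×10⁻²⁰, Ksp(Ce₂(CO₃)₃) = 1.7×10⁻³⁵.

Each salt precipitates once Q = Ksp for that salt.
For Ce(OH)₃: [Ce³⁺] = (Ksp/[OH⁻]^3) = 1.9×10⁻¹⁸ mol L⁻¹
For Ce₂(CO₃)₃: [Ce³⁺] = (Ksp/[CO₃²⁻]^3)^(1/2) = 2.2×10⁻¹⁵ mol L⁻¹
Since Ce(OH)₃ needs less Ce³⁺ to reach saturation, it precipitates first.

Ce(OH)₃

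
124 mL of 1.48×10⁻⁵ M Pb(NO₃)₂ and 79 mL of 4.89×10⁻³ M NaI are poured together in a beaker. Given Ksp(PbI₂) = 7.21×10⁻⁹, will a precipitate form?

Total volume after mixing = 124 + 79 = 203 mL.
[Pb²⁺] = (1.48×10⁻⁵)(124)/203 = 9.04×10⁻⁶ M
[I⁻] = (4.89×10⁻³)(79)/203 = 1.90×10⁻³ M
Q = [Pb²⁺][I⁻]^2 = 3.27×10⁻¹¹
Q < Ksp (3.27×10⁻¹¹ vs 7.21×10⁻⁹); the solution remains unsaturated and no precipitate forms.

No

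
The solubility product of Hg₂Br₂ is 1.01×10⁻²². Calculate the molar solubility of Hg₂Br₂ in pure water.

2.93×10⁻⁸ M

Hg₂Br₂(s) ⇌ Hg₂²⁺(aq) + 2 Br⁻(aq)
With molar solubility s: [Hg₂²⁺] = s, [Br⁻] = 2s.
Ksp = [Hg₂²⁺][Br⁻]^2 = s · (2s)^2 = 4s^3
4s^3 = 1.01×10⁻²²  ⇒  s^3 = 2.53×10⁻²³
s = 2.93×10⁻⁸ mol/L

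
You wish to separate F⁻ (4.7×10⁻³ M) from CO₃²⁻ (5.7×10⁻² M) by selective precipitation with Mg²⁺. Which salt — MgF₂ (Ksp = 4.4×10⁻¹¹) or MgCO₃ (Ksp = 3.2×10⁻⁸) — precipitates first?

MgCO₃

Each salt precipitates once Q = Ksp for that salt.
For MgF₂: [Mg²⁺] = (Ksp/[F⁻]^2) = 2.0×10⁻⁶ M
For MgCO₃: [Mg²⁺] = (Ksp/[CO₃²⁻]) = 5.6×10⁻⁷ M
MgCO₃ requires the lower [Mg²⁺], so it precipitates first.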